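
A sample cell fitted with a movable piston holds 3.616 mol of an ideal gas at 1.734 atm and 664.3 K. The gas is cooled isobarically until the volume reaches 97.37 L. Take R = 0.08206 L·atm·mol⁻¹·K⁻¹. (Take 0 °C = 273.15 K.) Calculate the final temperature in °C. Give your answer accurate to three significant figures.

T₂ ≈ 296 °C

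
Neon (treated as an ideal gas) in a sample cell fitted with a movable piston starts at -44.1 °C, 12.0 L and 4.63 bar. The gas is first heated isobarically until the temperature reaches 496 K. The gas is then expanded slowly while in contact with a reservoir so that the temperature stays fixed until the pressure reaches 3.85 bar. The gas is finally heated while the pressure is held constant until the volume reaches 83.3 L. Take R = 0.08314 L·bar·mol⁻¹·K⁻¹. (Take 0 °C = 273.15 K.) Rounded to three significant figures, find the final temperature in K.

T₄ ≈ 1.32e+03 K

Convert: T₁ = 229.0 K.
P constant ⇒ V ∝ T: P₂ = P₁; V₂ = V₁·(T₂/T₁) = 25.99 L.
T constant ⇒ Boyle's law P V = const: T₃ = T₂; V₃ = V₂·(P₂/P₃) = 31.25 L.
Isobaric, so V/T is constant: P₄ = P₃; T₄ = T₃·(V₄/V₃) = 1322 K.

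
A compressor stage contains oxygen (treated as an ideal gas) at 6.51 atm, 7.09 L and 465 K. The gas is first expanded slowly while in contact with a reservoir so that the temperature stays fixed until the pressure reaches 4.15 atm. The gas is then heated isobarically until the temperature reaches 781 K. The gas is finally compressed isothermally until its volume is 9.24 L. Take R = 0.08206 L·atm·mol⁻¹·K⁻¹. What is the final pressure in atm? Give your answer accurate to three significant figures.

T constant ⇒ Boyle's law P V = const: T₂ = T₁; V₂ = V₁·(P₁/P₂) = 11.12 L.
P constant ⇒ V ∝ T: P₃ = P₂; V₃ = V₂·(T₃/T₂) = 18.68 L.
T constant ⇒ Boyle's law P V = const: T₄ = T₃; P₄ = P₃·(V₃/V₄) = 8.390 atm.

P₄ ≈ 8.39 atm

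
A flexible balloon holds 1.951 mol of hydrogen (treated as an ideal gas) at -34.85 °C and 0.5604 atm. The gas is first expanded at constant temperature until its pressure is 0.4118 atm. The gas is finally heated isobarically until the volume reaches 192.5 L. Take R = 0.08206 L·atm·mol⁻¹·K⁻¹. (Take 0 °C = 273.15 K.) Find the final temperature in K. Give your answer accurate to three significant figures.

Convert: T₁ = 238.3 K.
From PV = nRT: V₁ = nRT₁/P₁ = 68.08 L.
T constant ⇒ Boyle's law P V = const: T₂ = T₁; V₂ = V₁·(P₁/P₂) = 92.65 L.
Isobaric, so V/T is constant: P₃ = P₂; T₃ = T₂·(V₃/V₂) = 495.1 K.

T₃ ≈ 495 K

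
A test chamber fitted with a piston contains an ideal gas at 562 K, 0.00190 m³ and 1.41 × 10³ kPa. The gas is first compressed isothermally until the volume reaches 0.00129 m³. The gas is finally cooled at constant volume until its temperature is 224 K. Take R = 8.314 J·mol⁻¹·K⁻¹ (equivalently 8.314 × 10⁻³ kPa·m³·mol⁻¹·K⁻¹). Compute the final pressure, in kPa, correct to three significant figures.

P₃ ≈ 828 kPa

Isothermal, so P V is constant: T₂ = T₁; P₂ = P₁·(V₁/V₂) = 2077 kPa.
V constant ⇒ P ∝ T: V₃ = V₂; P₃ = P₂·(T₃/T₂) = 827.7 kPa.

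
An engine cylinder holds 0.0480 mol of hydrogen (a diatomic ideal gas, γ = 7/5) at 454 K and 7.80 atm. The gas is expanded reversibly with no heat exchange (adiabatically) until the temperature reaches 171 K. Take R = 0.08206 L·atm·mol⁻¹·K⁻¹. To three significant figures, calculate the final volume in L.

V₂ ≈ 2.63 L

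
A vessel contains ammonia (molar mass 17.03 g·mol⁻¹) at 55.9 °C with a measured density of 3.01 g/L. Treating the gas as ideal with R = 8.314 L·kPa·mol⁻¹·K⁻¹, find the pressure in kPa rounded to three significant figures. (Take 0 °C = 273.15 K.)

P ≈ 484 kPa

ρ = PM/(RT) ⇒ P = ρRT/M = (3.01 × 8.314 × 329.0) / 17.03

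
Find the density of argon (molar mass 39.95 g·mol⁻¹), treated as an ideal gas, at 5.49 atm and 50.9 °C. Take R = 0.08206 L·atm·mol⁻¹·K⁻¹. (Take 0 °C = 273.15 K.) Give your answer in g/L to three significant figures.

ρ = PM/(RT) = (5.49 × 39.95) / (0.08206 × 324.0)

ρ ≈ 8.25 g/L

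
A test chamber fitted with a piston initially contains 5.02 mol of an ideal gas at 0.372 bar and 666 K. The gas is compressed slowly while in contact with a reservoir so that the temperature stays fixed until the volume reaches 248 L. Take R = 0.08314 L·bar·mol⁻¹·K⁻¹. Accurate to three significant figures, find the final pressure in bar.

P₂ ≈ 1.12 bar

From PV = nRT: V₁ = nRT₁/P₁ = 747.2 L.
T constant ⇒ Boyle's law P V = const: T₂ = T₁; P₂ = P₁·(V₁/V₂) = 1.121 bar.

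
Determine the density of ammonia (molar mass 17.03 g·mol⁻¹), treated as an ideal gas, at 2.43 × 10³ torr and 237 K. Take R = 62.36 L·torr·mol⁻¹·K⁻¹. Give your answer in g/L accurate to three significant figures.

ρ = PM/(RT) = (2.43e+03 × 17.03) / (62.36 × 237.0)

ρ ≈ 2.80 g/L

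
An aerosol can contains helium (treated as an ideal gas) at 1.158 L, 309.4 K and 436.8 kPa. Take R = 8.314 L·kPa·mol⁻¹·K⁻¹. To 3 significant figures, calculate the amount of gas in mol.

PV = nRT ⇒ n = PV/(RT) = (436.8 × 1.158) / (8.314 × 309.4)

n ≈ 0.197 mol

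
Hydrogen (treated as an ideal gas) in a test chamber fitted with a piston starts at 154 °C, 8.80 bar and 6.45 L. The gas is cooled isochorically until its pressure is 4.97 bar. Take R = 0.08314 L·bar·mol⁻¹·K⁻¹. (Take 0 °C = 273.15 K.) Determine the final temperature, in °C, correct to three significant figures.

Convert: T₁ = 427.1 K.
V constant ⇒ P ∝ T: V₂ = V₁; T₂ = T₁·(P₂/P₁) = 241.2 K.

T₂ ≈ -31.9 °C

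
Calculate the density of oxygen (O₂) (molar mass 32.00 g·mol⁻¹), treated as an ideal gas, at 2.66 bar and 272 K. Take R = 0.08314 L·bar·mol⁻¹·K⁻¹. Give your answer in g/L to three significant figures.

ρ ≈ 3.76 g/L

ρ = PM/(RT) = (2.66 × 32.00) / (0.08314 × 272.0)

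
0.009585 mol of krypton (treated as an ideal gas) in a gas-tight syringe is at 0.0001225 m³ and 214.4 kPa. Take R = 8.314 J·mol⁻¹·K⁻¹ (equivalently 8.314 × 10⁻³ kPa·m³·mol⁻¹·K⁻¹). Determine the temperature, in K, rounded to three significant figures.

T ≈ 330 K

PV = nRT ⇒ T = PV/(nR) = (214.4 × 0.0001225) / (0.009585 × 8.314 × 10⁻³)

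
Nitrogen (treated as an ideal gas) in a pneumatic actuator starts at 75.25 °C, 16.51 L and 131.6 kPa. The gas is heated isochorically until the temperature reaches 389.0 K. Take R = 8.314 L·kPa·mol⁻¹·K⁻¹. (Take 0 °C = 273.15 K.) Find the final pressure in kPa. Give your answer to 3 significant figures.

Convert: T₁ = 348.4 K.
Isochoric, so P/T is constant: V₂ = V₁; P₂ = P₁·(T₂/T₁) = 146.9 kPa.

P₂ ≈ 147 kPa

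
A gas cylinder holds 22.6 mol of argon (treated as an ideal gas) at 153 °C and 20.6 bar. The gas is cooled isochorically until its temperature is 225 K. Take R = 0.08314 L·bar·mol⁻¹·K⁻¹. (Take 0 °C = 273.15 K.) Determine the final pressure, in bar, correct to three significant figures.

P₂ ≈ 10.9 bar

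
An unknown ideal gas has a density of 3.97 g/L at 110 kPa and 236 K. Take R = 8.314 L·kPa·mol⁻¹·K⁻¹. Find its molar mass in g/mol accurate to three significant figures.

M ≈ 70.8 g/mol

ρ = PM/(RT) ⇒ M = ρRT/P = (3.97 × 8.314 × 236.0) / 110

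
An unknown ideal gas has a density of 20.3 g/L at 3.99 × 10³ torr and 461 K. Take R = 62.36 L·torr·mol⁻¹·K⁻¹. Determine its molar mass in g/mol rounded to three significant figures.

ρ = PM/(RT) ⇒ M = ρRT/P = (20.3 × 62.36 × 461.0) / 3.99e+03

M ≈ 146 g/mol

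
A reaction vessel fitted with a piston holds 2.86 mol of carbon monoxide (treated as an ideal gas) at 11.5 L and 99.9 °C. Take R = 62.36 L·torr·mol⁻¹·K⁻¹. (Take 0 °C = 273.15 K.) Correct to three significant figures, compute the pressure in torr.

P ≈ 5.79e+03 torr

Convert: T = 373.05 K.
PV = nRT ⇒ P = nRT/V = (2.86 × 62.36 × 373.05) / 11.5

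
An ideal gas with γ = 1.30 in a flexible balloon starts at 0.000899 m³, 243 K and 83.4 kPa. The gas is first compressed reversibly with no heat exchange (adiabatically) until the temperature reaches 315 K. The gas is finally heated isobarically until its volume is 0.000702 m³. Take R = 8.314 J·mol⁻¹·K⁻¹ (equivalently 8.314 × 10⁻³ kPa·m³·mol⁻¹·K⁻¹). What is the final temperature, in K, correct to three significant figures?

Reversible adiabatic, γ = 1.30: P₂ = P₁·(T₂/T₁)^(γ/(γ−1)) = 256.8 kPa; V₂ = V₁·(T₁/T₂)^(1/(γ−1)) = 0.0003785 m³.
Isobaric, so V/T is constant: P₃ = P₂; T₃ = T₂·(V₃/V₂) = 584.2 K.

T₃ ≈ 584 K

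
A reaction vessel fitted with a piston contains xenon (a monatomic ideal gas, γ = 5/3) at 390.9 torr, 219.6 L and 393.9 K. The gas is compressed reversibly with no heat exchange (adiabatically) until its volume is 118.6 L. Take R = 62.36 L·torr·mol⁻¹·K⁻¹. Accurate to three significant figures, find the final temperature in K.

Reversible adiabatic, γ = 5/3: T₂ = T₁·(V₁/V₂)^(γ−1) = 594.0 K; P₂ = P₁·(V₁/V₂)^γ = 1091 torr.

T₂ ≈ 594 K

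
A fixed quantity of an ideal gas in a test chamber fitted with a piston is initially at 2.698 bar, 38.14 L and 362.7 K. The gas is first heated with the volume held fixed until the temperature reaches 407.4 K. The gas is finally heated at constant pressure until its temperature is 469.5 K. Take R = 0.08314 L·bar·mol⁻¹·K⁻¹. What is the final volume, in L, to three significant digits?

V₃ ≈ 44.0 L

V constant ⇒ P ∝ T: V₂ = V₁; P₂ = P₁·(T₂/T₁) = 3.031 bar.
Isobaric, so V/T is constant: P₃ = P₂; V₃ = V₂·(T₃/T₂) = 43.95 L.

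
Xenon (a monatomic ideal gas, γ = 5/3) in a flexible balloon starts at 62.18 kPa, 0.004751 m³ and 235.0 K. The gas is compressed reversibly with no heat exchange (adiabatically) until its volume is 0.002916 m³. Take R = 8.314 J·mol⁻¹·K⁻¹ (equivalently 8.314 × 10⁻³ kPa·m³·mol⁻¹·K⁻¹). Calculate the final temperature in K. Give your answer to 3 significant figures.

Adiabatic (γ = 5/3), T V^(γ−1) and P V^γ constant: T₂ = T₁·(V₁/V₂)^(γ−1) = 325.4 K; P₂ = P₁·(V₁/V₂)^γ = 140.3 kPa.

T₂ ≈ 325 K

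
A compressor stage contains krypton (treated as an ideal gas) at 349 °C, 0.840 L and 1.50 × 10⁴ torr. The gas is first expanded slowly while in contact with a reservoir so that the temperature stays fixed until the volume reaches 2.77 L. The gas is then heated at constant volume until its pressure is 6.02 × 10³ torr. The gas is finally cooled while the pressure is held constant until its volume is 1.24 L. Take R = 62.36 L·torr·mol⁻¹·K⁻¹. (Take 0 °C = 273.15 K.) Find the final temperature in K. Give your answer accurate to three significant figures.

Convert: T₁ = 622.1 K.
Isothermal, so P V is constant: T₂ = T₁; P₂ = P₁·(V₁/V₂) = 4549 torr.
V constant ⇒ P ∝ T: V₃ = V₂; T₃ = T₂·(P₃/P₂) = 823.4 K.
Isobaric, so V/T is constant: P₄ = P₃; T₄ = T₃·(V₄/V₃) = 368.6 K.

T₄ ≈ 369 K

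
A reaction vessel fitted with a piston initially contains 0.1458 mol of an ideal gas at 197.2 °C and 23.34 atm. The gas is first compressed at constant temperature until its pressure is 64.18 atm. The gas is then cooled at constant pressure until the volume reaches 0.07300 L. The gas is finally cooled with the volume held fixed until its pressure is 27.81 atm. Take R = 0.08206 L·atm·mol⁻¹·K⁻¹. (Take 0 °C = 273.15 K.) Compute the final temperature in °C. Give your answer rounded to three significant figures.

T₄ ≈ -103 °C

Convert: T₁ = 470.3 K.
From PV = nRT: V₁ = nRT₁/P₁ = 0.2411 L.
Isothermal, so P V is constant: T₂ = T₁; V₂ = V₁·(P₁/P₂) = 0.08768 L.
P constant ⇒ V ∝ T: P₃ = P₂; T₃ = T₂·(V₃/V₂) = 391.6 K.
V constant ⇒ P ∝ T: V₄ = V₃; T₄ = T₃·(P₄/P₃) = 169.7 K.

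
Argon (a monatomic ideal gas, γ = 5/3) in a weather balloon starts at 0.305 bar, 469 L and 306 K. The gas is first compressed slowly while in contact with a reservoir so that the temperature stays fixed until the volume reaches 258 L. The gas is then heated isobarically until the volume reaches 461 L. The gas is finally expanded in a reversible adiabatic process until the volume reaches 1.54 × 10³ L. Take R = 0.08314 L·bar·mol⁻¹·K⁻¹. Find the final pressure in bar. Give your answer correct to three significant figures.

P₄ ≈ 0.0743 bar

Isothermal, so P V is constant: T₂ = T₁; P₂ = P₁·(V₁/V₂) = 0.5544 bar.
Isobaric, so V/T is constant: P₃ = P₂; T₃ = T₂·(V₃/V₂) = 546.8 K.
Reversible adiabatic, γ = 5/3: T₄ = T₃·(V₃/V₄)^(γ−1) = 244.7 K; P₄ = P₃·(V₃/V₄)^γ = 0.07427 bar.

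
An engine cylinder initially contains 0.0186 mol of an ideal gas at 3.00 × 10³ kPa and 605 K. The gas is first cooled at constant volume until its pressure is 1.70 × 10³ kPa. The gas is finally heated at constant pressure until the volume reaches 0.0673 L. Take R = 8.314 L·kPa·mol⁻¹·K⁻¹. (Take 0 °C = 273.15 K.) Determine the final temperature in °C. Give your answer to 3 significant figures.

From PV = nRT: V₁ = nRT₁/P₁ = 0.03119 L.
V constant ⇒ P ∝ T: V₂ = V₁; T₂ = T₁·(P₂/P₁) = 342.8 K.
Isobaric, so V/T is constant: P₃ = P₂; T₃ = T₂·(V₃/V₂) = 739.8 K.

T₃ ≈ 467 °C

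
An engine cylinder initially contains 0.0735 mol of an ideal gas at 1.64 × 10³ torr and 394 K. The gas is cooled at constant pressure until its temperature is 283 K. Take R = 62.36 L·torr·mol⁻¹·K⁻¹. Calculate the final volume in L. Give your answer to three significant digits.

From PV = nRT: V₁ = nRT₁/P₁ = 1.101 L.
P constant ⇒ V ∝ T: P₂ = P₁; V₂ = V₁·(T₂/T₁) = 0.7909 L.

V₂ ≈ 0.791 L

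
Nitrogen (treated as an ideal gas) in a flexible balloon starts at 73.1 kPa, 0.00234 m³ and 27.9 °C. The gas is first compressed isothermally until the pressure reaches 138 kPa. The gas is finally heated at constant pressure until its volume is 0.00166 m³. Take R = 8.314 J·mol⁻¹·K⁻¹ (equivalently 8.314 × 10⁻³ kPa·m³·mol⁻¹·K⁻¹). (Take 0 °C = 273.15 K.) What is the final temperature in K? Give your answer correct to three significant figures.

Convert: T₁ = 301.0 K.
Isothermal, so P V is constant: T₂ = T₁; V₂ = V₁·(P₁/P₂) = 0.001240 m³.
Isobaric, so V/T is constant: P₃ = P₂; T₃ = T₂·(V₃/V₂) = 403.2 K.

T₃ ≈ 403 K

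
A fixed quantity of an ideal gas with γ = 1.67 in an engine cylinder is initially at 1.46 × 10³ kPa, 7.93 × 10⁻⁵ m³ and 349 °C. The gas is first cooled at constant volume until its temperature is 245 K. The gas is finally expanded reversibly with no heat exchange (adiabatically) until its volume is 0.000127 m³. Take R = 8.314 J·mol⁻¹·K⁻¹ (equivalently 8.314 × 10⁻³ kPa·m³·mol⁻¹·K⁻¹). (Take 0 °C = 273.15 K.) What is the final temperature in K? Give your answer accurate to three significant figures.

Convert: T₁ = 622.1 K.
Isochoric, so P/T is constant: V₂ = V₁; P₂ = P₁·(T₂/T₁) = 574.9 kPa.
Reversible adiabatic, γ = 1.67: T₃ = T₂·(V₂/V₃)^(γ−1) = 178.7 K; P₃ = P₂·(V₂/V₃)^γ = 261.9 kPa.

T₃ ≈ 179 K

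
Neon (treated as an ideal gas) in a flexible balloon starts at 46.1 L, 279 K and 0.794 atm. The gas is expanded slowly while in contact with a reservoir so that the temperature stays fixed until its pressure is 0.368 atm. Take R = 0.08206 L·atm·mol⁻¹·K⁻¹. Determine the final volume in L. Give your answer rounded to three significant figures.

Isothermal, so P V is constant: T₂ = T₁; V₂ = V₁·(P₁/P₂) = 99.47 L.

V₂ ≈ 99.5 L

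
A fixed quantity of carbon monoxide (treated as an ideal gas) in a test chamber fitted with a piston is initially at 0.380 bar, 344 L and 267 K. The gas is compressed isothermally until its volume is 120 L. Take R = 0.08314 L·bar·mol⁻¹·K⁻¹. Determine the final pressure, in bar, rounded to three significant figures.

T constant ⇒ Boyle's law P V = const: T₂ = T₁; P₂ = P₁·(V₁/V₂) = 1.089 bar.

P₂ ≈ 1.09 bar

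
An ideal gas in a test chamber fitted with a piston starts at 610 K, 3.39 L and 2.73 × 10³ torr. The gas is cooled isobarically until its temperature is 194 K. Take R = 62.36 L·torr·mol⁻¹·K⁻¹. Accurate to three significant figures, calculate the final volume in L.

Isobaric, so V/T is constant: P₂ = P₁; V₂ = V₁·(T₂/T₁) = 1.078 L.

V₂ ≈ 1.08 L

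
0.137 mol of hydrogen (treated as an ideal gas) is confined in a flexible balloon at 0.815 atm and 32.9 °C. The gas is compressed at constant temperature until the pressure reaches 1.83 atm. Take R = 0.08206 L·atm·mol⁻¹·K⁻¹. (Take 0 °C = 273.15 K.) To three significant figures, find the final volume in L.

V₂ ≈ 1.88 L

Convert: T₁ = 306.0 K.
From PV = nRT: V₁ = nRT₁/P₁ = 4.222 L.
T constant ⇒ Boyle's law P V = const: T₂ = T₁; V₂ = V₁·(P₁/P₂) = 1.880 L.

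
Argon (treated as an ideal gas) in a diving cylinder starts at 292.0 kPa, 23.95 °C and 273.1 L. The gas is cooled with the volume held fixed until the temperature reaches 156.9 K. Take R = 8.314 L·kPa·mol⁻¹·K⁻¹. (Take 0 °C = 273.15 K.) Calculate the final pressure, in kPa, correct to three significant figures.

P₂ ≈ 154 kPa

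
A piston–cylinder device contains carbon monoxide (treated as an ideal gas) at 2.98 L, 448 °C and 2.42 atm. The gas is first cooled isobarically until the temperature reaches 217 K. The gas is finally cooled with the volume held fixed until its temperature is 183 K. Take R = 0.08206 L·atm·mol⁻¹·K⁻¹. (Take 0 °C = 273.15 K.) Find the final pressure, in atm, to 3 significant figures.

P₃ ≈ 2.04 atm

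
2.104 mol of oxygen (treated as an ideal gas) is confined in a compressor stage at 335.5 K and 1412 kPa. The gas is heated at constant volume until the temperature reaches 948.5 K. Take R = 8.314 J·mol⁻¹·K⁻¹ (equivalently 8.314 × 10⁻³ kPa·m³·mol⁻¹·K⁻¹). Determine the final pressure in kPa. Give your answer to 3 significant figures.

From PV = nRT: V₁ = nRT₁/P₁ = 0.004156 m³.
Isochoric, so P/T is constant: V₂ = V₁; P₂ = P₁·(T₂/T₁) = 3992 kPa.

P₂ ≈ 3.99e+03 kPa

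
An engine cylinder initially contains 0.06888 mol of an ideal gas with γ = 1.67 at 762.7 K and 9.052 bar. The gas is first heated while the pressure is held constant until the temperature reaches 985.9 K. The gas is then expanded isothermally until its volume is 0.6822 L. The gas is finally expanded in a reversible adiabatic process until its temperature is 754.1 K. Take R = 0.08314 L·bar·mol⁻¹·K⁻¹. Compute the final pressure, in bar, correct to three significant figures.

From PV = nRT: V₁ = nRT₁/P₁ = 0.4825 L.
P constant ⇒ V ∝ T: P₂ = P₁; V₂ = V₁·(T₂/T₁) = 0.6237 L.
Isothermal, so P V is constant: T₃ = T₂; P₃ = P₂·(V₂/V₃) = 8.276 bar.
Reversible adiabatic, γ = 1.67: P₄ = P₃·(T₄/T₃)^(γ/(γ−1)) = 4.243 bar; V₄ = V₃·(T₃/T₄)^(1/(γ−1)) = 1.018 L.

P₄ ≈ 4.24 bar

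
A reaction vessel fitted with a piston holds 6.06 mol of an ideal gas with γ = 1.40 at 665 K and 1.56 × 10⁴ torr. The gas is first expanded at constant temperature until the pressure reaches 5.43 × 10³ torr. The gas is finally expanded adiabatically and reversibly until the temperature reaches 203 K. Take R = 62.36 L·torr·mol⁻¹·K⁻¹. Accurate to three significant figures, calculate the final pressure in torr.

From PV = nRT: V₁ = nRT₁/P₁ = 16.11 L.
Isothermal, so P V is constant: T₂ = T₁; V₂ = V₁·(P₁/P₂) = 46.28 L.
Adiabatic (γ = 1.40), T V^(γ−1) and P V^γ constant: P₃ = P₂·(T₃/T₂)^(γ/(γ−1)) = 85.34 torr; V₃ = V₂·(T₂/T₃)^(1/(γ−1)) = 898.9 L.

P₃ ≈ 85.3 torr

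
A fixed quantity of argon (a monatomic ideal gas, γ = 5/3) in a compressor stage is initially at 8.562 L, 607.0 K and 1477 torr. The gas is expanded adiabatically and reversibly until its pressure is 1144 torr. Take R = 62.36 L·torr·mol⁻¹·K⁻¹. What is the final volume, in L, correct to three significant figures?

V₂ ≈ 9.98 L

Reversible adiabatic, γ = 5/3: T₂ = T₁·(P₂/P₁)^((γ−1)/γ) = 548.0 K; V₂ = V₁·(P₁/P₂)^(1/γ) = 9.980 L.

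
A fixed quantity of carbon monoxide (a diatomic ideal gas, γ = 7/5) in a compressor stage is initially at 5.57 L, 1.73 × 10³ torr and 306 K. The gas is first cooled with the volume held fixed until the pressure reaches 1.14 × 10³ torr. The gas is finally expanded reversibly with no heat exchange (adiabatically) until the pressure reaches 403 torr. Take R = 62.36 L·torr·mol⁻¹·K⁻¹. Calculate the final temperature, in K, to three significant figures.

T₃ ≈ 150 K

Isochoric, so P/T is constant: V₂ = V₁; T₂ = T₁·(P₂/P₁) = 201.6 K.
Adiabatic (γ = 7/5), T V^(γ−1) and P V^γ constant: T₃ = T₂·(P₃/P₂)^((γ−1)/γ) = 149.8 K; V₃ = V₂·(P₂/P₃)^(1/γ) = 11.71 L.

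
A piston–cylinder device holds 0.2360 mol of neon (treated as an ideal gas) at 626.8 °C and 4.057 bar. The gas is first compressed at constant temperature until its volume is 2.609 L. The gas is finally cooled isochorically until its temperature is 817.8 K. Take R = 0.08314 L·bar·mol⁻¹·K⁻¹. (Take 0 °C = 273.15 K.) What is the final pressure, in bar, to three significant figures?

Convert: T₁ = 899.9 K.
From PV = nRT: V₁ = nRT₁/P₁ = 4.352 L.
Isothermal, so P V is constant: T₂ = T₁; P₂ = P₁·(V₁/V₂) = 6.768 bar.
V constant ⇒ P ∝ T: V₃ = V₂; P₃ = P₂·(T₃/T₂) = 6.150 bar.

P₃ ≈ 6.15 bar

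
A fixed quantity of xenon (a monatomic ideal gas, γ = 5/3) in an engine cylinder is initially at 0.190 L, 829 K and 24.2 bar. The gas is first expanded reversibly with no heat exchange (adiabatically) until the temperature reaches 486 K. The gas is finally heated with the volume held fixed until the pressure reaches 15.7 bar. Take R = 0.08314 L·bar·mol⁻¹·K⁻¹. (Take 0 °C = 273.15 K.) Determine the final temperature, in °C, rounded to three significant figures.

T₃ ≈ 925 °C

Adiabatic (γ = 5/3), T V^(γ−1) and P V^γ constant: P₂ = P₁·(T₂/T₁)^(γ/(γ−1)) = 6.368 bar; V₂ = V₁·(T₁/T₂)^(1/(γ−1)) = 0.4233 L.
V constant ⇒ P ∝ T: V₃ = V₂; T₃ = T₂·(P₃/P₂) = 1198 K.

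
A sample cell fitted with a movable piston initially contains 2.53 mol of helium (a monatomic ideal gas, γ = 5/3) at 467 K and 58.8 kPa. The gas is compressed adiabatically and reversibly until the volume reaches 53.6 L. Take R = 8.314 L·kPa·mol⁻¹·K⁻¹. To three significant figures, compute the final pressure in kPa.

P₂ ≈ 391 kPa

From PV = nRT: V₁ = nRT₁/P₁ = 167.1 L.
Reversible adiabatic, γ = 5/3: T₂ = T₁·(V₁/V₂)^(γ−1) = 996.4 K; P₂ = P₁·(V₁/V₂)^γ = 391.0 kPa.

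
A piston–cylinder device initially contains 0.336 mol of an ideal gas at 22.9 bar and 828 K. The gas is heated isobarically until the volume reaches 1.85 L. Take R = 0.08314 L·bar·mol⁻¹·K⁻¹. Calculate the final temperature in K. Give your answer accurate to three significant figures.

T₂ ≈ 1.52e+03 K

From PV = nRT: V₁ = nRT₁/P₁ = 1.010 L.
P constant ⇒ V ∝ T: P₂ = P₁; T₂ = T₁·(V₂/V₁) = 1517 K.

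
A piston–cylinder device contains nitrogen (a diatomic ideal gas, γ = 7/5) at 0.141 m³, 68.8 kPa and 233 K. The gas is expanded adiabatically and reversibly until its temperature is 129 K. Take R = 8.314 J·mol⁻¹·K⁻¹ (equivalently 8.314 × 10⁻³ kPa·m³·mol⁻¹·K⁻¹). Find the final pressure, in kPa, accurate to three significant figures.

Adiabatic (γ = 7/5), T V^(γ−1) and P V^γ constant: P₂ = P₁·(T₂/T₁)^(γ/(γ−1)) = 8.688 kPa; V₂ = V₁·(T₁/T₂)^(1/(γ−1)) = 0.6182 m³.

P₂ ≈ 8.69 kPa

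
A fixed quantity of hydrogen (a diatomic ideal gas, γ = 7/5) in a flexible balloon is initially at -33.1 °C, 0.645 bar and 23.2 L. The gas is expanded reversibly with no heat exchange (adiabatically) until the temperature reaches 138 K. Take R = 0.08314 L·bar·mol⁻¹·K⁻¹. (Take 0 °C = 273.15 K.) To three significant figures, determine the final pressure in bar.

P₂ ≈ 0.0929 bar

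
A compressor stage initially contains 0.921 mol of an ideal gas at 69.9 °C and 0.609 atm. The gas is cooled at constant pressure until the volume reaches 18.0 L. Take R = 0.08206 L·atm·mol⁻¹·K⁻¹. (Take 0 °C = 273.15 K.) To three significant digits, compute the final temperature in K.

T₂ ≈ 145 K

Convert: T₁ = 343.0 K.
From PV = nRT: V₁ = nRT₁/P₁ = 42.57 L.
Isobaric, so V/T is constant: P₂ = P₁; T₂ = T₁·(V₂/V₁) = 145.0 K.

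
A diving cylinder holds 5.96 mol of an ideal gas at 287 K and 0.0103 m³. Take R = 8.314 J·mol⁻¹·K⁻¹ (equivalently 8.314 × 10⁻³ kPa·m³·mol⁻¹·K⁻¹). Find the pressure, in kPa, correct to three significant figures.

PV = nRT ⇒ P = nRT/V = (5.96 × 8.314 × 10⁻³ × 287) / 0.0103

P ≈ 1.38e+03 kPa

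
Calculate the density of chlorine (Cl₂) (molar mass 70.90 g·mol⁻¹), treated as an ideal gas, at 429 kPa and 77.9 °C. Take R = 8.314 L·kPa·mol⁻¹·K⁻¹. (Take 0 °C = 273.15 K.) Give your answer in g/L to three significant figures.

ρ ≈ 10.4 g/L

ρ = PM/(RT) = (429 × 70.90) / (8.314 × 351.0)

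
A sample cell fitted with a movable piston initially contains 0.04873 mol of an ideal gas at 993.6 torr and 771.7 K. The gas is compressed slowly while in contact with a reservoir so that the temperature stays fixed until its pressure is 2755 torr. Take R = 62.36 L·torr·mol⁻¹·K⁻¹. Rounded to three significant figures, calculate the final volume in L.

V₂ ≈ 0.851 L

From PV = nRT: V₁ = nRT₁/P₁ = 2.360 L.
T constant ⇒ Boyle's law P V = const: T₂ = T₁; V₂ = V₁·(P₁/P₂) = 0.8512 L.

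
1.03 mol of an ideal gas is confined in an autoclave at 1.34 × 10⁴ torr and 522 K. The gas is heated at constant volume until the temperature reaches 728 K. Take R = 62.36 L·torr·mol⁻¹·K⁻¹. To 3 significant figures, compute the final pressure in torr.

P₂ ≈ 1.87e+04 torr

From PV = nRT: V₁ = nRT₁/P₁ = 2.502 L.
V constant ⇒ P ∝ T: V₂ = V₁; P₂ = P₁·(T₂/T₁) = 1.869e+04 torr.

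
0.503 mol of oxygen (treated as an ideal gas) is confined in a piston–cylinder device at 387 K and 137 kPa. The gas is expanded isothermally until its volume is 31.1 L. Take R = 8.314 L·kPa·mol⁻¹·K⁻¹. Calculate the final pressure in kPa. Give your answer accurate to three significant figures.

From PV = nRT: V₁ = nRT₁/P₁ = 11.81 L.
T constant ⇒ Boyle's law P V = const: T₂ = T₁; P₂ = P₁·(V₁/V₂) = 52.04 kPa.

P₂ ≈ 52.0 kPa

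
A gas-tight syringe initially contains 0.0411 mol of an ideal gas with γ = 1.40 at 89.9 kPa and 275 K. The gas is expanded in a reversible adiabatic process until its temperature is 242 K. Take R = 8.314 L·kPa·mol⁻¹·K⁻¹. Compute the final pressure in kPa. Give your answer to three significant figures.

P₂ ≈ 57.5 kPa

From PV = nRT: V₁ = nRT₁/P₁ = 1.045 L.
Adiabatic (γ = 1.40), T V^(γ−1) and P V^γ constant: P₂ = P₁·(T₂/T₁)^(γ/(γ−1)) = 57.47 kPa; V₂ = V₁·(T₁/T₂)^(1/(γ−1)) = 1.439 L.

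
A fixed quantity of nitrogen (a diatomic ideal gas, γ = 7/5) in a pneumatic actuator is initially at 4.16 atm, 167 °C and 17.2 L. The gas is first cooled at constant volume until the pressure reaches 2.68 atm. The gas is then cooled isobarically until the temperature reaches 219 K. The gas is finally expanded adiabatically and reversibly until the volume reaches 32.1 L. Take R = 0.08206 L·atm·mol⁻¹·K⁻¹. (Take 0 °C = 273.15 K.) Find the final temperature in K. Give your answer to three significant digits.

Convert: T₁ = 440.1 K.
Isochoric, so P/T is constant: V₂ = V₁; T₂ = T₁·(P₂/P₁) = 283.6 K.
Isobaric, so V/T is constant: P₃ = P₂; V₃ = V₂·(T₃/T₂) = 13.28 L.
Adiabatic (γ = 7/5), T V^(γ−1) and P V^γ constant: T₄ = T₃·(V₃/V₄)^(γ−1) = 153.9 K; P₄ = P₃·(V₃/V₄)^γ = 0.7793 atm.

T₄ ≈ 154 K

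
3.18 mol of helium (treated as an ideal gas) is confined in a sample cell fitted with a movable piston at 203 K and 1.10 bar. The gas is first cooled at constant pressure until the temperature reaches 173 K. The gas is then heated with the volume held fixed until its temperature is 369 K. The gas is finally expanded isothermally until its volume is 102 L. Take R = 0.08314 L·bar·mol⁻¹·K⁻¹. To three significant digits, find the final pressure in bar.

From PV = nRT: V₁ = nRT₁/P₁ = 48.79 L.
Isobaric, so V/T is constant: P₂ = P₁; V₂ = V₁·(T₂/T₁) = 41.58 L.
V constant ⇒ P ∝ T: V₃ = V₂; P₃ = P₂·(T₃/T₂) = 2.346 bar.
Isothermal, so P V is constant: T₄ = T₃; P₄ = P₃·(V₃/V₄) = 0.9565 bar.

P₄ ≈ 0.956 bar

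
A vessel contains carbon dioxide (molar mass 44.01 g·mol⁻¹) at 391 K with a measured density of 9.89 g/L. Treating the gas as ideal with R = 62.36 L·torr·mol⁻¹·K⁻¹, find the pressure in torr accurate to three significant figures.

P ≈ 5.48e+03 torr

ρ = PM/(RT) ⇒ P = ρRT/M = (9.89 × 62.36 × 391.0) / 44.01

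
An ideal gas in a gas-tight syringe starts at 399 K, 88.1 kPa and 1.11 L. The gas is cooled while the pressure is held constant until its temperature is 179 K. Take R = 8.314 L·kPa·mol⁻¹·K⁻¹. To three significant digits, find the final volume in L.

V₂ ≈ 0.498 L

Isobaric, so V/T is constant: P₂ = P₁; V₂ = V₁·(T₂/T₁) = 0.4980 L.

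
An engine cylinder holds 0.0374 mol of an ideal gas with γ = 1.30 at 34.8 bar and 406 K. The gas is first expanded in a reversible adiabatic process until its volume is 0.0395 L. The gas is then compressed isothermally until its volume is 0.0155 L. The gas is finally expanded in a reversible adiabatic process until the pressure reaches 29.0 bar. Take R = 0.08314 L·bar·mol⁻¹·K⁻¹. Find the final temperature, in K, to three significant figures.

T₄ ≈ 314 K

From PV = nRT: V₁ = nRT₁/P₁ = 0.03628 L.
Adiabatic (γ = 1.30), T V^(γ−1) and P V^γ constant: T₂ = T₁·(V₁/V₂)^(γ−1) = 395.8 K; P₂ = P₁·(V₁/V₂)^γ = 31.15 bar.
T constant ⇒ Boyle's law P V = const: T₃ = T₂; P₃ = P₂·(V₂/V₃) = 79.39 bar.
Adiabatic (γ = 1.30), T V^(γ−1) and P V^γ constant: T₄ = T₃·(P₄/P₃)^((γ−1)/γ) = 313.7 K; V₄ = V₃·(P₃/P₄)^(1/γ) = 0.03363 L.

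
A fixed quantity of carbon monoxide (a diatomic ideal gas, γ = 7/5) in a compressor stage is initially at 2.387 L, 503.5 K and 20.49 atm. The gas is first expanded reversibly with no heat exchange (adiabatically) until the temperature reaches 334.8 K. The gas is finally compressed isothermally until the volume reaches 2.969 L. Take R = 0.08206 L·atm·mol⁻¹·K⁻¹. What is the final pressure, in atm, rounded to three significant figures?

P₃ ≈ 11.0 atm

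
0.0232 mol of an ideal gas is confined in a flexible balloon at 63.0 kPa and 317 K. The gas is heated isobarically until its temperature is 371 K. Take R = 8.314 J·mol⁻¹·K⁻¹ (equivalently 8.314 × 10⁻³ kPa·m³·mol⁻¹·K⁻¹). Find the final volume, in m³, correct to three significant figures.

V₂ ≈ 0.00114 m³

From PV = nRT: V₁ = nRT₁/P₁ = 0.0009705 m³.
Isobaric, so V/T is constant: P₂ = P₁; V₂ = V₁·(T₂/T₁) = 0.001136 m³.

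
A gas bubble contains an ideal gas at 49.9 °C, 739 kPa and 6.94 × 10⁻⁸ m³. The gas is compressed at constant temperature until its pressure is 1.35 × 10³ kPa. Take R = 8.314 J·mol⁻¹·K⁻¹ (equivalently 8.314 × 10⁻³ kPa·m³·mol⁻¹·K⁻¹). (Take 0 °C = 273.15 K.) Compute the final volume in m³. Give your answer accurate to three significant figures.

V₂ ≈ 3.80e-08 m³

Convert: T₁ = 323.0 K.
Isothermal, so P V is constant: T₂ = T₁; V₂ = V₁·(P₁/P₂) = 3.799e-08 m³.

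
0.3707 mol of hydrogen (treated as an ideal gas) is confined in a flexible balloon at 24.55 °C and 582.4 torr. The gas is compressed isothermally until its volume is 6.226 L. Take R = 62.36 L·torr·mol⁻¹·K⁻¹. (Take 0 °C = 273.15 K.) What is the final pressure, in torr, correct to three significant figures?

P₂ ≈ 1.11e+03 torr

Convert: T₁ = 297.7 K.
From PV = nRT: V₁ = nRT₁/P₁ = 11.82 L.
Isothermal, so P V is constant: T₂ = T₁; P₂ = P₁·(V₁/V₂) = 1105 torr.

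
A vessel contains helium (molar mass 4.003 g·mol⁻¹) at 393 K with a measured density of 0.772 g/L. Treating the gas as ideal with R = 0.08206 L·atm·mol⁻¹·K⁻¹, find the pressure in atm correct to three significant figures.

P ≈ 6.22 atm

ρ = PM/(RT) ⇒ P = ρRT/M = (0.772 × 0.08206 × 393.0) / 4.003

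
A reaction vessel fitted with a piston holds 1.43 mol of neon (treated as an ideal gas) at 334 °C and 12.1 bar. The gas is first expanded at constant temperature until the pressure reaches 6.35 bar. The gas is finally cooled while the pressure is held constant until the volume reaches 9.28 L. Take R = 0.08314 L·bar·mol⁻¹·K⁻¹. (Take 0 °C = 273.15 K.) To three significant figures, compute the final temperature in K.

Convert: T₁ = 607.1 K.
From PV = nRT: V₁ = nRT₁/P₁ = 5.966 L.
Isothermal, so P V is constant: T₂ = T₁; V₂ = V₁·(P₁/P₂) = 11.37 L.
Isobaric, so V/T is constant: P₃ = P₂; T₃ = T₂·(V₃/V₂) = 495.7 K.

T₃ ≈ 496 K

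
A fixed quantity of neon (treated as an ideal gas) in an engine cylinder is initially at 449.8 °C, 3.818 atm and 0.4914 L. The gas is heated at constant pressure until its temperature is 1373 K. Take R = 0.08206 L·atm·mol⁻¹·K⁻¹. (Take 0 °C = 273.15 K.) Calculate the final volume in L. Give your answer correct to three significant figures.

Convert: T₁ = 723.0 K.
Isobaric, so V/T is constant: P₂ = P₁; V₂ = V₁·(T₂/T₁) = 0.9332 L.

V₂ ≈ 0.933 L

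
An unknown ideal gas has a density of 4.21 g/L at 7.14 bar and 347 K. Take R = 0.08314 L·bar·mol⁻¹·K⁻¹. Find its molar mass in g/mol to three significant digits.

ρ = PM/(RT) ⇒ M = ρRT/P = (4.21 × 0.08314 × 347.0) / 7.14

M ≈ 17.0 g/mol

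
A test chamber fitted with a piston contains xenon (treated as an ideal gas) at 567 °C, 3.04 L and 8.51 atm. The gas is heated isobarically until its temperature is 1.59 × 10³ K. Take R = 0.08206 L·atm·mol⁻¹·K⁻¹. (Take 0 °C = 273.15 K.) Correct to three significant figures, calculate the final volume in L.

Convert: T₁ = 840.1 K.
P constant ⇒ V ∝ T: P₂ = P₁; V₂ = V₁·(T₂/T₁) = 5.753 L.

V₂ ≈ 5.75 L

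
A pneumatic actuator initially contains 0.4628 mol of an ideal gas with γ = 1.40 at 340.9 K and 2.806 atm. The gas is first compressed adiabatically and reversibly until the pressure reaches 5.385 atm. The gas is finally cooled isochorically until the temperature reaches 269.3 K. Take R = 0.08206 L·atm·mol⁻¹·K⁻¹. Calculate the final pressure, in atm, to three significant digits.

P₃ ≈ 3.53 atm

From PV = nRT: V₁ = nRT₁/P₁ = 4.614 L.
Adiabatic (γ = 1.40), T V^(γ−1) and P V^γ constant: T₂ = T₁·(P₂/P₁)^((γ−1)/γ) = 410.7 K; V₂ = V₁·(P₁/P₂)^(1/γ) = 2.896 L.
V constant ⇒ P ∝ T: V₃ = V₂; P₃ = P₂·(T₃/T₂) = 3.531 atm.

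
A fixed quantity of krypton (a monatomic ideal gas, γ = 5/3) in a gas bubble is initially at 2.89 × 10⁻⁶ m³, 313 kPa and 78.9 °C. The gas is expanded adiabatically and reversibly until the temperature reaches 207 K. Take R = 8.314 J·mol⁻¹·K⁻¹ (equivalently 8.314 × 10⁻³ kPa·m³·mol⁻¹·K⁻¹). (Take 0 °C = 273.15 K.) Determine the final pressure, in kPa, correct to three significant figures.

P₂ ≈ 83.0 kPa

Convert: T₁ = 352.0 K.
Adiabatic (γ = 5/3), T V^(γ−1) and P V^γ constant: P₂ = P₁·(T₂/T₁)^(γ/(γ−1)) = 82.98 kPa; V₂ = V₁·(T₁/T₂)^(1/(γ−1)) = 6.410e-06 m³.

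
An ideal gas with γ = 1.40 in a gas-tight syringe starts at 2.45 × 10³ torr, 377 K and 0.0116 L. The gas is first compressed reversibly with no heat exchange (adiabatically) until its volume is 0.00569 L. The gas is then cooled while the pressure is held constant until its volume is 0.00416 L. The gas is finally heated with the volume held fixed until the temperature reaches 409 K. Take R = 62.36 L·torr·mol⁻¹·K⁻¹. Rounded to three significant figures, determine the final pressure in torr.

P₄ ≈ 7.41e+03 torr

Reversible adiabatic, γ = 1.40: T₂ = T₁·(V₁/V₂)^(γ−1) = 501.3 K; P₂ = P₁·(V₁/V₂)^γ = 6641 torr.
P constant ⇒ V ∝ T: P₃ = P₂; T₃ = T₂·(V₃/V₂) = 366.5 K.
Isochoric, so P/T is constant: V₄ = V₃; P₄ = P₃·(T₄/T₃) = 7412 torr.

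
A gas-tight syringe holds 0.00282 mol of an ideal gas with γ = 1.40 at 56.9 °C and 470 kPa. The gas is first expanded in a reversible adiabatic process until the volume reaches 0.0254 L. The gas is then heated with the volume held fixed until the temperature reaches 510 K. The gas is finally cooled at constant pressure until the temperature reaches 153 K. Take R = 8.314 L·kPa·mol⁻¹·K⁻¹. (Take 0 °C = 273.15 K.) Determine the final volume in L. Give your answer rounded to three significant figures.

Convert: T₁ = 330.0 K.
From PV = nRT: V₁ = nRT₁/P₁ = 0.01646 L.
Reversible adiabatic, γ = 1.40: T₂ = T₁·(V₁/V₂)^(γ−1) = 277.5 K; P₂ = P₁·(V₁/V₂)^γ = 256.1 kPa.
Isochoric, so P/T is constant: V₃ = V₂; P₃ = P₂·(T₃/T₂) = 470.8 kPa.
Isobaric, so V/T is constant: P₄ = P₃; V₄ = V₃·(T₄/T₃) = 0.007620 L.

V₄ ≈ 0.00762 L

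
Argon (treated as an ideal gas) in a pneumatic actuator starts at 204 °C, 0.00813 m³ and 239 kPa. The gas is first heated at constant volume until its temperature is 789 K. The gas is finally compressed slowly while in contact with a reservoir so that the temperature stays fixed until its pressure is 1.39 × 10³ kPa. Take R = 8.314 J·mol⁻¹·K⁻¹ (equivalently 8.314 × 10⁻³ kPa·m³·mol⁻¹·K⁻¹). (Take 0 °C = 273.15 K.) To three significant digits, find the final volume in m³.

Convert: T₁ = 477.1 K.
V constant ⇒ P ∝ T: V₂ = V₁; P₂ = P₁·(T₂/T₁) = 395.2 kPa.
T constant ⇒ Boyle's law P V = const: T₃ = T₂; V₃ = V₂·(P₂/P₃) = 0.002312 m³.

V₃ ≈ 0.00231 m³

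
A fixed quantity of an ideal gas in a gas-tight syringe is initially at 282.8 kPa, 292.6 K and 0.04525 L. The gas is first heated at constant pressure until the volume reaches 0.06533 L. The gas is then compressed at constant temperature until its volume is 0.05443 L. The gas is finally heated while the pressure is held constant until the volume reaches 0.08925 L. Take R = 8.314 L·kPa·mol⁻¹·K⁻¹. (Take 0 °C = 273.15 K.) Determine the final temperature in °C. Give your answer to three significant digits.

Isobaric, so V/T is constant: P₂ = P₁; T₂ = T₁·(V₂/V₁) = 422.4 K.
Isothermal, so P V is constant: T₃ = T₂; P₃ = P₂·(V₂/V₃) = 339.4 kPa.
P constant ⇒ V ∝ T: P₄ = P₃; T₄ = T₃·(V₄/V₃) = 692.7 K.

T₄ ≈ 420 °C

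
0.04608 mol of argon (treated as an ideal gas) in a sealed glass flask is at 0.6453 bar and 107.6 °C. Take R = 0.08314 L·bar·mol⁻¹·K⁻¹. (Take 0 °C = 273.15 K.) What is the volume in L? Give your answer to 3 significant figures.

Convert: T = 380.75 K.
PV = nRT ⇒ V = nRT/P = (0.04608 × 0.08314 × 380.75) / 0.6453

V ≈ 2.26 L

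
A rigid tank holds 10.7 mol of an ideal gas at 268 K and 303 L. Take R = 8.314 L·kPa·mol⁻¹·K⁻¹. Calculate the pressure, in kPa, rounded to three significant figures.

P ≈ 78.7 kPa

PV = nRT ⇒ P = nRT/V = (10.7 × 8.314 × 268) / 303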